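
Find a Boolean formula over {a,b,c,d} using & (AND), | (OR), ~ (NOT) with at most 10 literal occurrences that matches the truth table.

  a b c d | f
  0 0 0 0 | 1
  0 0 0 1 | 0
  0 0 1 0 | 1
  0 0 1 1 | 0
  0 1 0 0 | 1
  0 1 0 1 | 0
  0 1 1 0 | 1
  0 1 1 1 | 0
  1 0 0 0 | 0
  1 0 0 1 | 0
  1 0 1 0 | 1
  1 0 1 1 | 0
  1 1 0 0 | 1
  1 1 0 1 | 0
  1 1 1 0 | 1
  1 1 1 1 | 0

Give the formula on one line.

  ~d = 1010101010101010
  ~a = 1111111100000000
  ~b = 1111000011110000
  (~a & ~b) = 1111000000000000
  ((~a & ~b) | b) = 1111111100001111
  (~d & ((~a & ~b) | b)) = 1010101000001010
  (~a | c) = 1111111100110011
  (d | ~b) = 1111010111110101
  ((~a | c) & (d | ~b)) = 1111010100110001
  ((~d & ((~a & ~b) | b)) | ((~a | c) & (d | ~b))) = 1111111100111011
  (((~d & ((~a & ~b) | b)) | ((~a | c) & (d | ~b))) & ~d) = 1010101000101010

(((~d & ((~a & ~b) | b)) | ((~a | c) & (d | ~b))) & ~d)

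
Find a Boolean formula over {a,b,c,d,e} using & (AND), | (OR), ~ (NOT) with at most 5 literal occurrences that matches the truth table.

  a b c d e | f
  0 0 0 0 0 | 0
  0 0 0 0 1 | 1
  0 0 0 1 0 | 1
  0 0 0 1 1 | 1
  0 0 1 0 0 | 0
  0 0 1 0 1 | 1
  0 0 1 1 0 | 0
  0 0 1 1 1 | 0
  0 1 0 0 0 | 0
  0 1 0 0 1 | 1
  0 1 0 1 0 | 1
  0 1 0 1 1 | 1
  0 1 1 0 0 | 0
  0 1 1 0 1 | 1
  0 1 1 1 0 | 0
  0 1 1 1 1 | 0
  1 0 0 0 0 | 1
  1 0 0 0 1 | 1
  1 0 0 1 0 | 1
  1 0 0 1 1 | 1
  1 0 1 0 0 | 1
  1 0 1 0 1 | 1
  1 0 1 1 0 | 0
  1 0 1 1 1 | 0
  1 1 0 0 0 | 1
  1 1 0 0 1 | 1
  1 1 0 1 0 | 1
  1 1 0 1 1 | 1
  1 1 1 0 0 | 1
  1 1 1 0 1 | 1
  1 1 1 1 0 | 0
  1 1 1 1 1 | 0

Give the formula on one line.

  (e | d) = 01110111011101110111011101110111
  (a | (e | d)) = 01110111011101111111111111111111
  ~d = 11001100110011001100110011001100
  ~c = 11110000111100001111000011110000
  (~d | ~c) = 11111100111111001111110011111100
  ((a | (e | d)) & (~d | ~c)) = 01110100011101001111110011111100

((a | (e | d)) & (~d | ~c))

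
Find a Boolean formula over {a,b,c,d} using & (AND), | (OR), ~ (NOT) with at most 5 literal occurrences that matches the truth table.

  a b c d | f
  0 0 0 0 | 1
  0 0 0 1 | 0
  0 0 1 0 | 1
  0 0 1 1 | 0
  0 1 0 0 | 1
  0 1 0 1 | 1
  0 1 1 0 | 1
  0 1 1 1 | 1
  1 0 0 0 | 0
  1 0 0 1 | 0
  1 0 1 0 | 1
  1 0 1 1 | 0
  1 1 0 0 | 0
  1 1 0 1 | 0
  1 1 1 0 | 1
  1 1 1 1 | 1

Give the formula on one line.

((~d | b) & (~a | c))

  ~d = 1010101010101010
  (~d | b) = 1010111110101111
  ~a = 1111111100000000
  (~a | c) = 1111111100110011
  ((~d | b) & (~a | c)) = 1010111100100011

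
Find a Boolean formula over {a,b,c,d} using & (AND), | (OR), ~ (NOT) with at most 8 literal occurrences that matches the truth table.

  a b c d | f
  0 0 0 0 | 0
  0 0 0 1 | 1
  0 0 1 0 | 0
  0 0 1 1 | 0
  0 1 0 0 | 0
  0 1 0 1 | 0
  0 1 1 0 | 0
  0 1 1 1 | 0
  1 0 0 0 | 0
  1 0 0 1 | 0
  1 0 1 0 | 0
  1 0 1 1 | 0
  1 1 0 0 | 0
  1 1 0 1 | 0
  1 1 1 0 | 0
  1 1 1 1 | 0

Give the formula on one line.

  ~c = 1100110011001100
  ~a = 1111111100000000
  (~c & ~a) = 1100110000000000
  ~d = 1010101010101010
  ~b = 1111000011110000
  (~d | ~b) = 1111101011111010
  (a | (~d | ~b)) = 1111101011111111
  ((a | (~d | ~b)) & d) = 0101000001010101
  ((~c & ~a) & ((a | (~d | ~b)) & d)) = 0100000000000000

((~c & ~a) & ((a | (~d | ~b)) & d))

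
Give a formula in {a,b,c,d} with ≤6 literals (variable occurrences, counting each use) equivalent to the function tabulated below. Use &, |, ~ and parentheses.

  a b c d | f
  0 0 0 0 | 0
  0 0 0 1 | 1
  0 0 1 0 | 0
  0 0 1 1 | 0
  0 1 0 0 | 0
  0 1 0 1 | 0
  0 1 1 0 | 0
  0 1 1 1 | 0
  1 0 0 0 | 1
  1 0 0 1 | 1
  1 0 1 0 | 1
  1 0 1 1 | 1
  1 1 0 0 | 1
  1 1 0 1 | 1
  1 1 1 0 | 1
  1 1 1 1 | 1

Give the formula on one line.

(((~c & d) & ~b) | a)

  ~c = 1100110011001100
  (~c & d) = 0100010001000100
  ~b = 1111000011110000
  ((~c & d) & ~b) = 0100000001000000
  (((~c & d) & ~b) | a) = 0100000011111111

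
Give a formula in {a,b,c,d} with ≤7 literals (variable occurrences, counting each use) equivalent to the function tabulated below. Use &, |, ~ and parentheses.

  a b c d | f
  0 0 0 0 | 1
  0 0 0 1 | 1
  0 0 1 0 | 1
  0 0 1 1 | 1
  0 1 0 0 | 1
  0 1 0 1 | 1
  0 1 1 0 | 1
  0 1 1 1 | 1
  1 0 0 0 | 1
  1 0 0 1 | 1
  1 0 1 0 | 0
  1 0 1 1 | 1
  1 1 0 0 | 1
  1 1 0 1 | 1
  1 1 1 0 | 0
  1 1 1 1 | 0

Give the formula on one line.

  ~a = 1111111100000000
  ~c = 1100110011001100
  (~a | ~c) = 1111111111001100
  ~b = 1111000011110000
  (~b & d) = 0101000001010000
  (a & (~b & d)) = 0000000001010000
  ((~a | ~c) | (a & (~b & d))) = 1111111111011100

((~a | ~c) | (a & (~b & d)))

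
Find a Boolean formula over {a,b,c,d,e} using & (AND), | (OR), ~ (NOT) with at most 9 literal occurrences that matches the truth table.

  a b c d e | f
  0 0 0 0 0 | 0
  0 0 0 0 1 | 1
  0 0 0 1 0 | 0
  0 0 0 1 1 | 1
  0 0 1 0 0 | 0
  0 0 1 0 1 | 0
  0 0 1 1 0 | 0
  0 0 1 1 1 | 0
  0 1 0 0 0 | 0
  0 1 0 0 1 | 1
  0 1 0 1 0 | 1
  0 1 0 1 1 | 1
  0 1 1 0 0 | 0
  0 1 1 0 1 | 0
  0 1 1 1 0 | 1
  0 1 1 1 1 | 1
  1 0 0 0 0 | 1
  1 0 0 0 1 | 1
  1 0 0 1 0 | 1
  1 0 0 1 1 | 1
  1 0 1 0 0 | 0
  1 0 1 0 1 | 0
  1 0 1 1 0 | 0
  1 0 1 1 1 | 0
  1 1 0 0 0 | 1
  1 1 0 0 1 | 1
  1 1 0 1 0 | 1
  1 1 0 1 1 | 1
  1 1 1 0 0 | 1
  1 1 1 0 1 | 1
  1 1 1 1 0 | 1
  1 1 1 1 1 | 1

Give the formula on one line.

  ~c = 11110000111100001111000011110000
  (e | a) = 01010101010101011111111111111111
  (~c & (e | a)) = 01010000010100001111000011110000
  (d | a) = 00110011001100111111111111111111
  ((d | a) & b) = 00000000001100110000000011111111
  ((~c & (e | a)) | ((d | a) & b)) = 01010000011100111111000011111111

((~c & (e | a)) | ((d | a) & b))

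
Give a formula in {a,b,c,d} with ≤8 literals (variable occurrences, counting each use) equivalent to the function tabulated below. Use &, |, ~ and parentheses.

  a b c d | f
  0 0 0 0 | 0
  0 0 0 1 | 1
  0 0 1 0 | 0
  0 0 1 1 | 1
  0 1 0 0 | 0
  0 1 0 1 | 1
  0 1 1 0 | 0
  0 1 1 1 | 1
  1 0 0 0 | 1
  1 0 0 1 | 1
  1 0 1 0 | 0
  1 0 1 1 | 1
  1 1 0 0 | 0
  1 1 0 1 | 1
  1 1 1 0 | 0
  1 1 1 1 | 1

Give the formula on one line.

  ~d = 1010101010101010
  ~c = 1100110011001100
  (~d & ~c) = 1000100010001000
  ((~d & ~c) | d) = 1101110111011101
  ~b = 1111000011110000
  (~b & a) = 0000000011110000
  ((~b & a) & ~d) = 0000000010100000
  (d | ((~b & a) & ~d)) = 0101010111110101
  (((~d & ~c) | d) & (d | ((~b & a) & ~d))) = 0101010111010101

(((~d & ~c) | d) & (d | ((~b & a) & ~d)))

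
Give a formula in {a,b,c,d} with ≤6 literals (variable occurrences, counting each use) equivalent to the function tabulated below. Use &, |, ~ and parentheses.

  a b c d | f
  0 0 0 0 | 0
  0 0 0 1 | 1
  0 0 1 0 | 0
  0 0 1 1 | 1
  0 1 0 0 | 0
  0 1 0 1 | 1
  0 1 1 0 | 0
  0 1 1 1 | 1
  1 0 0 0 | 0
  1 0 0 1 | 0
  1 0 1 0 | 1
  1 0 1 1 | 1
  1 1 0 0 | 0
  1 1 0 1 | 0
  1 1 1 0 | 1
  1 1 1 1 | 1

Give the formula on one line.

((c & a) | (d & (~a | c)))

  (c & a) = 0000000000110011
  ~a = 1111111100000000
  (~a | c) = 1111111100110011
  (d & (~a | c)) = 0101010100010001
  ((c & a) | (d & (~a | c))) = 0101010100110011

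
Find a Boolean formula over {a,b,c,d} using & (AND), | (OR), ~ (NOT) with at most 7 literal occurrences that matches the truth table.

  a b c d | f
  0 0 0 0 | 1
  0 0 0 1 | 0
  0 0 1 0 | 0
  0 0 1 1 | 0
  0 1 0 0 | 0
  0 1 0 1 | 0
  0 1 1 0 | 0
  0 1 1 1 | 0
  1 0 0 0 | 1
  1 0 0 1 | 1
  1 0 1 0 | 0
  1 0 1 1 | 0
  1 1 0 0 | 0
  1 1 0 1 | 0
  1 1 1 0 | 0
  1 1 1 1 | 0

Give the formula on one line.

  ~d = 1010101010101010
  (a | ~d) = 1010101011111111
  ~b = 1111000011110000
  ~c = 1100110011001100
  (~b & ~c) = 1100000011000000
  ((a | ~d) & (~b & ~c)) = 1000000011000000

((a | ~d) & (~b & ~c))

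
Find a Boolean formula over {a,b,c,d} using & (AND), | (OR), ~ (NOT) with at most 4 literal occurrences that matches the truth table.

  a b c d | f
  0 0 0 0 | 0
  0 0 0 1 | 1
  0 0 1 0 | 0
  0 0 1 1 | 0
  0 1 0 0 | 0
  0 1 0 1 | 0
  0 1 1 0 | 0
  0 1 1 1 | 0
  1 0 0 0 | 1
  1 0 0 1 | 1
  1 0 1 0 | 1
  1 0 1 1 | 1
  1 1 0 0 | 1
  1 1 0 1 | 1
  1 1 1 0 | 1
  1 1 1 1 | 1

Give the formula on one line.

  ~b = 1111000011110000
  ~c = 1100110011001100
  (~b & ~c) = 1100000011000000
  (d & (~b & ~c)) = 0100000001000000
  (a | (d & (~b & ~c))) = 0100000011111111

(a | (d & (~b & ~c)))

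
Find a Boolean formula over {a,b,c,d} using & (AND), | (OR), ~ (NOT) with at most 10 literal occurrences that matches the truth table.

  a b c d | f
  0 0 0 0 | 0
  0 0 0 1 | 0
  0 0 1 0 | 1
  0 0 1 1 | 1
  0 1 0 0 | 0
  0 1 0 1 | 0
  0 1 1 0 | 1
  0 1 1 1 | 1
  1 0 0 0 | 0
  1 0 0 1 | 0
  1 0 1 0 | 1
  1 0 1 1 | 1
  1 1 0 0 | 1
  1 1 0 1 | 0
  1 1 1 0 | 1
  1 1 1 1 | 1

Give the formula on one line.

(c | (a & ((~b | ~d) & ((~c | a) & (b | c)))))

  ~b = 1111000011110000
  ~d = 1010101010101010
  (~b | ~d) = 1111101011111010
  ~c = 1100110011001100
  (~c | a) = 1100110011111111
  (b | c) = 0011111100111111
  ((~c | a) & (b | c)) = 0000110000111111
  ((~b | ~d) & ((~c | a) & (b | c))) = 0000100000111010
  (a & ((~b | ~d) & ((~c | a) & (b | c)))) = 0000000000111010
  (c | (a & ((~b | ~d) & ((~c | a) & (b | c))))) = 0011001100111011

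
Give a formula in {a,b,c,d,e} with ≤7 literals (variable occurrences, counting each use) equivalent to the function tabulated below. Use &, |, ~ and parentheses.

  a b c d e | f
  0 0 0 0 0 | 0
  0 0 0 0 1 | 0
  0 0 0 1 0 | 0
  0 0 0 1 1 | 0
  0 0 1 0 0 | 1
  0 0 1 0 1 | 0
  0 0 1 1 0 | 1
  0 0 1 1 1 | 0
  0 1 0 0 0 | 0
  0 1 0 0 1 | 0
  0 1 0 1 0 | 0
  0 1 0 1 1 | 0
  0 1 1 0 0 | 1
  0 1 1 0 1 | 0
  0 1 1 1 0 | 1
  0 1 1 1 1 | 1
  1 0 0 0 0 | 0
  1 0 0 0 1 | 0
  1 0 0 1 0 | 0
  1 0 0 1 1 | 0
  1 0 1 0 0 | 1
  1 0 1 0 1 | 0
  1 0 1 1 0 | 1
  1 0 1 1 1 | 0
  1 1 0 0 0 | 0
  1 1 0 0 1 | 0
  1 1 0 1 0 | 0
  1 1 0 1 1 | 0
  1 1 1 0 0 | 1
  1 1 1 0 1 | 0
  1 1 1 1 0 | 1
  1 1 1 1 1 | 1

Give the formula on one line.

  ~e = 10101010101010101010101010101010
  ~c = 11110000111100001111000011110000
  (~c & a) = 00000000000000001111000011110000
  (~e | (~c & a)) = 10101010101010101111101011111010
  (d | ~e) = 10111011101110111011101110111011
  (b & (d | ~e)) = 00000000101110110000000010111011
  ((~e | (~c & a)) | (b & (d | ~e))) = 10101010101110111111101011111011
  (((~e | (~c & a)) | (b & (d | ~e))) & c) = 00001010000010110000101000001011

(((~e | (~c & a)) | (b & (d | ~e))) & c)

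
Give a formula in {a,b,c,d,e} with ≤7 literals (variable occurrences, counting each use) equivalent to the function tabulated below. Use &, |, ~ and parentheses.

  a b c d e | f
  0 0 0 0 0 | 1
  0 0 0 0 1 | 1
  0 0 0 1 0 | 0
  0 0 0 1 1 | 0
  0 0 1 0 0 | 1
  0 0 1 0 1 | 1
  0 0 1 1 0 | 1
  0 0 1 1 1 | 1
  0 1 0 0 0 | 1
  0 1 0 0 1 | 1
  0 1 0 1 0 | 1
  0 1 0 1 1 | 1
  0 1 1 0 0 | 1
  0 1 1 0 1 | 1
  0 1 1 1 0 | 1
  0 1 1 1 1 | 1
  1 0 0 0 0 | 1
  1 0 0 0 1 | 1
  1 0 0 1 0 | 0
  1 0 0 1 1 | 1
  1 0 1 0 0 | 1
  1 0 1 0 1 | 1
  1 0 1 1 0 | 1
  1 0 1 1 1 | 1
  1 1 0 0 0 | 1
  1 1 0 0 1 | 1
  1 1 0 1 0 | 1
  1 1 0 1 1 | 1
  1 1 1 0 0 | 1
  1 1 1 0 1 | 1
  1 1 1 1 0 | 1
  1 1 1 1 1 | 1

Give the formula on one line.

((c & d) | (b | ((e & a) | ~d)))

  (c & d) = 00000011000000110000001100000011
  (e & a) = 00000000000000000101010101010101
  ~d = 11001100110011001100110011001100
  ((e & a) | ~d) = 11001100110011001101110111011101
  (b | ((e & a) | ~d)) = 11001100111111111101110111111111
  ((c & d) | (b | ((e & a) | ~d))) = 11001111111111111101111111111111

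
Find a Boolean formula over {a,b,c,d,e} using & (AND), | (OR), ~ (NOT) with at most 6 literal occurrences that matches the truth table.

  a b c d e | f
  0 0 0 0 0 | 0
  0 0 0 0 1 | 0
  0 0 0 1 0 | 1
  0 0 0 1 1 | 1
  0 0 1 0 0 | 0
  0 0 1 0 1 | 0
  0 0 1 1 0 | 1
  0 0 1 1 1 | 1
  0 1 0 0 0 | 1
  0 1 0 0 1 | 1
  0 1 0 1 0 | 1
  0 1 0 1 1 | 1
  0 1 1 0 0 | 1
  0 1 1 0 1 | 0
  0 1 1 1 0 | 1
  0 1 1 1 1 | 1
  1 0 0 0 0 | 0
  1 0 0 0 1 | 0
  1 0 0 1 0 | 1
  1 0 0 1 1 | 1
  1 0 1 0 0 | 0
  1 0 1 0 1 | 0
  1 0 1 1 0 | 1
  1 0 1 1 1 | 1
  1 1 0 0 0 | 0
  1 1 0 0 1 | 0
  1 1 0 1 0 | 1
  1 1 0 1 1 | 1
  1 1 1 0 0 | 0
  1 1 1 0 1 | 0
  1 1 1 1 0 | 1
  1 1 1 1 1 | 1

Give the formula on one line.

  ~e = 10101010101010101010101010101010
  ~c = 11110000111100001111000011110000
  (~e | ~c) = 11111010111110101111101011111010
  ~a = 11111111111111110000000000000000
  (~a & b) = 00000000111111110000000000000000
  ((~e | ~c) & (~a & b)) = 00000000111110100000000000000000
  (d | ((~e | ~c) & (~a & b))) = 00110011111110110011001100110011

(d | ((~e | ~c) & (~a & b)))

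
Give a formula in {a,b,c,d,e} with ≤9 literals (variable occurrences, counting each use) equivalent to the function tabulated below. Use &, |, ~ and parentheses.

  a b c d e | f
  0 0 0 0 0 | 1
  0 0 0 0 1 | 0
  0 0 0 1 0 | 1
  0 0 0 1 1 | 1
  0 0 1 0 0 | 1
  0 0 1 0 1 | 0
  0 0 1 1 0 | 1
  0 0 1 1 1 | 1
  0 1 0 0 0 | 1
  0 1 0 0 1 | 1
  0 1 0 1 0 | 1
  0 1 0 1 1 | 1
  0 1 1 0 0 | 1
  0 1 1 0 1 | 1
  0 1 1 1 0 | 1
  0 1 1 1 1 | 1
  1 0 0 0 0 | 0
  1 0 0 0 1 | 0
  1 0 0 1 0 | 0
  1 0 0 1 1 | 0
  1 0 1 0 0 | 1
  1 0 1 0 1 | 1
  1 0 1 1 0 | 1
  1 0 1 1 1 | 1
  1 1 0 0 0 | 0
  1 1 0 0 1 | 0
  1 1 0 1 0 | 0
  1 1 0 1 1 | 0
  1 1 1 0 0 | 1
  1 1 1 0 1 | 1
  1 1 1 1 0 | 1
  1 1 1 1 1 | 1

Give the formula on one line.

((b | ((d | a) | ~e)) & (~a | c))

  (d | a) = 00110011001100111111111111111111
  ~e = 10101010101010101010101010101010
  ((d | a) | ~e) = 10111011101110111111111111111111
  (b | ((d | a) | ~e)) = 10111011111111111111111111111111
  ~a = 11111111111111110000000000000000
  (~a | c) = 11111111111111110000111100001111
  ((b | ((d | a) | ~e)) & (~a | c)) = 10111011111111110000111100001111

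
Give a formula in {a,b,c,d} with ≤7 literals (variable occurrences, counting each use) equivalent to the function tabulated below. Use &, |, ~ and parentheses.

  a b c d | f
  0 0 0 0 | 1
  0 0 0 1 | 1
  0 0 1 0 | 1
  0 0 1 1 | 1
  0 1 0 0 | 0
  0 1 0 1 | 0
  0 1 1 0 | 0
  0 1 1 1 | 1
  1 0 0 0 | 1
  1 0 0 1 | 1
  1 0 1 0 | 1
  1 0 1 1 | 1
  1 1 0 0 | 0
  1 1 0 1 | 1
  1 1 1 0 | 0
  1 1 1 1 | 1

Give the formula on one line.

(~b | ((a | (c & (~a | ~b))) & d))

  ~b = 1111000011110000
  ~a = 1111111100000000
  (~a | ~b) = 1111111111110000
  (c & (~a | ~b)) = 0011001100110000
  (a | (c & (~a | ~b))) = 0011001111111111
  ((a | (c & (~a | ~b))) & d) = 0001000101010101
  (~b | ((a | (c & (~a | ~b))) & d)) = 1111000111110101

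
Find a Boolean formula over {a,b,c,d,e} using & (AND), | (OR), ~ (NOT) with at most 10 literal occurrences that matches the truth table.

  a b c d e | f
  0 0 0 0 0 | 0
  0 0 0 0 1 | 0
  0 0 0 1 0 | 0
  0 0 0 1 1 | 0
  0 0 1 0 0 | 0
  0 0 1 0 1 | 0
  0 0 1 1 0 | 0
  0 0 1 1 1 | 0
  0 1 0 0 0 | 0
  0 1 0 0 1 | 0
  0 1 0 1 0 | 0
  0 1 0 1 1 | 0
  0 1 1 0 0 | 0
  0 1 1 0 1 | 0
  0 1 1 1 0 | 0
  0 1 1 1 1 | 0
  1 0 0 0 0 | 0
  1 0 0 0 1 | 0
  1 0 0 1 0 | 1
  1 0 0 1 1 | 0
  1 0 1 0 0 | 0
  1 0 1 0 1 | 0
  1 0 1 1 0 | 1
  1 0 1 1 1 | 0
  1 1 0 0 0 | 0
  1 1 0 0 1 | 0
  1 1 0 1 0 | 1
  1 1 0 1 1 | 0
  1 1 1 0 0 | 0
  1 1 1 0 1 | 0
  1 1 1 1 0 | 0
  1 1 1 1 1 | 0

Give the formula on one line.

((~a | ~e) & ((d | ~a) & (((~b & d) | ~c) & a)))

  ~a = 11111111111111110000000000000000
  ~e = 10101010101010101010101010101010
  (~a | ~e) = 11111111111111111010101010101010
  (d | ~a) = 11111111111111110011001100110011
  ~b = 11111111000000001111111100000000
  (~b & d) = 00110011000000000011001100000000
  ~c = 11110000111100001111000011110000
  ((~b & d) | ~c) = 11110011111100001111001111110000
  (((~b & d) | ~c) & a) = 00000000000000001111001111110000
  ((d | ~a) & (((~b & d) | ~c) & a)) = 00000000000000000011001100110000
  ((~a | ~e) & ((d | ~a) & (((~b & d) | ~c) & a))) = 00000000000000000010001000100000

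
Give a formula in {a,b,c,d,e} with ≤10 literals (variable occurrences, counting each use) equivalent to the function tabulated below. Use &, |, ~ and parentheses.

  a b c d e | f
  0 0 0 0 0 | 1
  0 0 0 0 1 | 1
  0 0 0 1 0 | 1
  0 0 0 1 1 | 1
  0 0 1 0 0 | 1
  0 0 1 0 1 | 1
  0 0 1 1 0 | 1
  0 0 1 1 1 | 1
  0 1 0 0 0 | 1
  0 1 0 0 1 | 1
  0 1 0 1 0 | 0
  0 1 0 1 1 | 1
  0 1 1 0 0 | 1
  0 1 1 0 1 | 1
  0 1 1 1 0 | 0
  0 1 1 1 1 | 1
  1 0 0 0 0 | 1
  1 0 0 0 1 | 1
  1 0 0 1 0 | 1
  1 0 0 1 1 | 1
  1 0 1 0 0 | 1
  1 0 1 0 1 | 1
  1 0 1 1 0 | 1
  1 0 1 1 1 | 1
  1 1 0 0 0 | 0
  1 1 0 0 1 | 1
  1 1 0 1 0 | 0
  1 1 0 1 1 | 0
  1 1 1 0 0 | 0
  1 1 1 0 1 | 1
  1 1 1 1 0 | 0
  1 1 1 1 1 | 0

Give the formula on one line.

(~b | ((~a & ((e | ~d) & d)) | ((~a | e) & ~d)))

  ~b = 11111111000000001111111100000000
  ~a = 11111111111111110000000000000000
  ~d = 11001100110011001100110011001100
  (e | ~d) = 11011101110111011101110111011101
  ((e | ~d) & d) = 00010001000100010001000100010001
  (~a & ((e | ~d) & d)) = 00010001000100010000000000000000
  (~a | e) = 11111111111111110101010101010101
  ((~a | e) & ~d) = 11001100110011000100010001000100
  ((~a & ((e | ~d) & d)) | ((~a | e) & ~d)) = 11011101110111010100010001000100
  (~b | ((~a & ((e | ~d) & d)) | ((~a | e) & ~d))) = 11111111110111011111111101000100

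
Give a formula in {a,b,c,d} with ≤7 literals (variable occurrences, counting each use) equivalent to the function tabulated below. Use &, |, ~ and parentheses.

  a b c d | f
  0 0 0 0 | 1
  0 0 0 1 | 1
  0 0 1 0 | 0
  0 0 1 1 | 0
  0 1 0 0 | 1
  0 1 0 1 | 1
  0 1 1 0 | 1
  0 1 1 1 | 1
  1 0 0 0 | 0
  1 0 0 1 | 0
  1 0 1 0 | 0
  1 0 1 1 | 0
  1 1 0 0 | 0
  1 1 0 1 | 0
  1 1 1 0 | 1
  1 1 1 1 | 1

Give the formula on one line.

((b | (~a & ~c)) & (~a | (c & a)))

  ~a = 1111111100000000
  ~c = 1100110011001100
  (~a & ~c) = 1100110000000000
  (b | (~a & ~c)) = 1100111100001111
  (c & a) = 0000000000110011
  (~a | (c & a)) = 1111111100110011
  ((b | (~a & ~c)) & (~a | (c & a))) = 1100111100000011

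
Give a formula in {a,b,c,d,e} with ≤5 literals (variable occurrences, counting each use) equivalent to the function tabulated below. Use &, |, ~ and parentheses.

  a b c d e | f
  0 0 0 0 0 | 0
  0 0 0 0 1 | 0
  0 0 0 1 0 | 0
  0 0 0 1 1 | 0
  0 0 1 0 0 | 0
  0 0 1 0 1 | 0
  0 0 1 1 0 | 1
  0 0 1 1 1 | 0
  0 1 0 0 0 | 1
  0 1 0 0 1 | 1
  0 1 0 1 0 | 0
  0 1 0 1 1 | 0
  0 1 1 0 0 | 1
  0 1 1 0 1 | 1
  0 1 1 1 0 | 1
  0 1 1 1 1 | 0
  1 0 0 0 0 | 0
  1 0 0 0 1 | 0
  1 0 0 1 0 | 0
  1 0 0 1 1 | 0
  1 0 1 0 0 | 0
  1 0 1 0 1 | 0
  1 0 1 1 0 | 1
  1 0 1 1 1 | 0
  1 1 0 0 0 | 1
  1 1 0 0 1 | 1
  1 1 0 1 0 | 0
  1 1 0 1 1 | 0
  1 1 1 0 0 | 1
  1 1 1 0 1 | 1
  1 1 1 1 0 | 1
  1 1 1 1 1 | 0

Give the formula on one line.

  ~e = 10101010101010101010101010101010
  (~e & c) = 00001010000010100000101000001010
  ~d = 11001100110011001100110011001100
  ((~e & c) | ~d) = 11001110110011101100111011001110
  (d | b) = 00110011111111110011001111111111
  (((~e & c) | ~d) & (d | b)) = 00000010110011100000001011001110

(((~e & c) | ~d) & (d | b))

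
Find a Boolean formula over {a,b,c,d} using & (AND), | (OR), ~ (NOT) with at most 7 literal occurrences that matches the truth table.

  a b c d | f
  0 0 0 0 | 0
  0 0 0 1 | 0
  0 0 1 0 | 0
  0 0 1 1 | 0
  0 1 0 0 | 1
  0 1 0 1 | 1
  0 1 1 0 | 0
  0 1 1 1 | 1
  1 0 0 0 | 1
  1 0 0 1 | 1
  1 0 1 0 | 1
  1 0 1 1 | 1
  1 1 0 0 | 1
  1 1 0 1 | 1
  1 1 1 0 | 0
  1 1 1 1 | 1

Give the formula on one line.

  ~c = 1100110011001100
  (d | ~c) = 1101110111011101
  (b & (d | ~c)) = 0000110100001101
  (d & a) = 0000000001010101
  ((b & (d | ~c)) | (d & a)) = 0000110101011101
  ~b = 1111000011110000
  (~b & a) = 0000000011110000
  (((b & (d | ~c)) | (d & a)) | (~b & a)) = 0000110111111101

(((b & (d | ~c)) | (d & a)) | (~b & a))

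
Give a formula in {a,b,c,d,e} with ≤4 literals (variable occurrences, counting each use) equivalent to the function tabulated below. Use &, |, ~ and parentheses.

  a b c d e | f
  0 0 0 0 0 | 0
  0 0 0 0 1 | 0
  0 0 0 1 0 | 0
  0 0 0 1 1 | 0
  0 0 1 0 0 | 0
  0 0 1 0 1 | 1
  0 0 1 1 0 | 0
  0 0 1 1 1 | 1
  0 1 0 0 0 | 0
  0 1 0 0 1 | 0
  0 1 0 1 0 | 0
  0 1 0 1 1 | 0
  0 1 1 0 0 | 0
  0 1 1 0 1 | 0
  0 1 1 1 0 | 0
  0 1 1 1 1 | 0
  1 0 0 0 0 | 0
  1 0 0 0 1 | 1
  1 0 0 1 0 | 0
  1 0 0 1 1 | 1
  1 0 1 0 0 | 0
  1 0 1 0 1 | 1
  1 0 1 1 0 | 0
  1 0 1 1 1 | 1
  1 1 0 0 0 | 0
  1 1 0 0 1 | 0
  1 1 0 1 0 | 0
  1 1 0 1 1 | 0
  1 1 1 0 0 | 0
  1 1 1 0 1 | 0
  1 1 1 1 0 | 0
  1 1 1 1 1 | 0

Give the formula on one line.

  (a | c) = 00001111000011111111111111111111
  ~b = 11111111000000001111111100000000
  (e & ~b) = 01010101000000000101010100000000
  ((a | c) & (e & ~b)) = 00000101000000000101010100000000

((a | c) & (e & ~b))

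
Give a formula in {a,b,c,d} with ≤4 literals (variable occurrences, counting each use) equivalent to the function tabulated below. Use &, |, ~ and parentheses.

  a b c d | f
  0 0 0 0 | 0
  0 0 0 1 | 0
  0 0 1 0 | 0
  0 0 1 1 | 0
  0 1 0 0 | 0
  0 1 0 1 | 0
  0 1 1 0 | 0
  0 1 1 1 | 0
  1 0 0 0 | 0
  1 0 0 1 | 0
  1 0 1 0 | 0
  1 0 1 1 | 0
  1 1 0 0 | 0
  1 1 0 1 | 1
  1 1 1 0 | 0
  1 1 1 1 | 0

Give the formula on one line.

  ~c = 1100110011001100
  (~c & a) = 0000000011001100
  (b & d) = 0000010100000101
  ((~c & a) & (b & d)) = 0000000000000100

((~c & a) & (b & d))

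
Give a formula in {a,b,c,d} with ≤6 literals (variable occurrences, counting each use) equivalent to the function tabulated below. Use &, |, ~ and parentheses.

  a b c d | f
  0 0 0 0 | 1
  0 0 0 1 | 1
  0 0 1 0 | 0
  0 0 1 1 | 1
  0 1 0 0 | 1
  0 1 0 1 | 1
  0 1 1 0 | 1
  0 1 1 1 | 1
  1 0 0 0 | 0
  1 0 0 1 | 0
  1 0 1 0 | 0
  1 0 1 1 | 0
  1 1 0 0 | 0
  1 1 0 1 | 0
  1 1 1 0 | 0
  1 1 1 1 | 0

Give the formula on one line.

(((b | d) & ~a) | (~c & ~a))

  (b | d) = 0101111101011111
  ~a = 1111111100000000
  ((b | d) & ~a) = 0101111100000000
  ~c = 1100110011001100
  (~c & ~a) = 1100110000000000
  (((b | d) & ~a) | (~c & ~a)) = 1101111100000000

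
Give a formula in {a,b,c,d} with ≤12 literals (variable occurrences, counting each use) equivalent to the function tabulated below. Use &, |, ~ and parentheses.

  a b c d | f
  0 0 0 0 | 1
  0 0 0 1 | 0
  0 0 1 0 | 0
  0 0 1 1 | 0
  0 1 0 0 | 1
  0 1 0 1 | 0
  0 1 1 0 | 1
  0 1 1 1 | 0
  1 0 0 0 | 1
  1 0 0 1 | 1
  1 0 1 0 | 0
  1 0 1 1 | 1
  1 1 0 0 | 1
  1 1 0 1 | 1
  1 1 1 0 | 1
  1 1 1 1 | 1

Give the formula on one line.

((a & b) | (((~c & ~d) | (~d & b)) | ((~b & a) & d)))

  (a & b) = 0000000000001111
  ~c = 1100110011001100
  ~d = 1010101010101010
  (~c & ~d) = 1000100010001000
  (~d & b) = 0000101000001010
  ((~c & ~d) | (~d & b)) = 1000101010001010
  ~b = 1111000011110000
  (~b & a) = 0000000011110000
  ((~b & a) & d) = 0000000001010000
  (((~c & ~d) | (~d & b)) | ((~b & a) & d)) = 1000101011011010
  ((a & b) | (((~c & ~d) | (~d & b)) | ((~b & a) & d))) = 1000101011011111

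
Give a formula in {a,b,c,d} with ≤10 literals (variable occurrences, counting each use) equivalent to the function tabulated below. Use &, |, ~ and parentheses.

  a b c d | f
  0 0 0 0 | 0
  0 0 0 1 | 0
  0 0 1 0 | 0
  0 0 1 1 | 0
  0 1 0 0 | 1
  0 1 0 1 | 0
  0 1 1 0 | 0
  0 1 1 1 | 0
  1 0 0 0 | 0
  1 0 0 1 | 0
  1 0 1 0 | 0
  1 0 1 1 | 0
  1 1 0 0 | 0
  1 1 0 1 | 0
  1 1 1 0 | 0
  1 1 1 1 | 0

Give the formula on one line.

  (c | b) = 0011111100111111
  (b | d) = 0101111101011111
  ~c = 1100110011001100
  ~a = 1111111100000000
  (~c & ~a) = 1100110000000000
  ((b | d) & (~c & ~a)) = 0100110000000000
  ((c | b) | ((b | d) & (~c & ~a))) = 0111111100111111
  ~d = 1010101010101010
  (~a & ~d) = 1010101000000000
  ((~a & ~d) & ~c) = 1000100000000000
  (((c | b) | ((b | d) & (~c & ~a))) & ((~a & ~d) & ~c)) = 0000100000000000

(((c | b) | ((b | d) & (~c & ~a))) & ((~a & ~d) & ~c))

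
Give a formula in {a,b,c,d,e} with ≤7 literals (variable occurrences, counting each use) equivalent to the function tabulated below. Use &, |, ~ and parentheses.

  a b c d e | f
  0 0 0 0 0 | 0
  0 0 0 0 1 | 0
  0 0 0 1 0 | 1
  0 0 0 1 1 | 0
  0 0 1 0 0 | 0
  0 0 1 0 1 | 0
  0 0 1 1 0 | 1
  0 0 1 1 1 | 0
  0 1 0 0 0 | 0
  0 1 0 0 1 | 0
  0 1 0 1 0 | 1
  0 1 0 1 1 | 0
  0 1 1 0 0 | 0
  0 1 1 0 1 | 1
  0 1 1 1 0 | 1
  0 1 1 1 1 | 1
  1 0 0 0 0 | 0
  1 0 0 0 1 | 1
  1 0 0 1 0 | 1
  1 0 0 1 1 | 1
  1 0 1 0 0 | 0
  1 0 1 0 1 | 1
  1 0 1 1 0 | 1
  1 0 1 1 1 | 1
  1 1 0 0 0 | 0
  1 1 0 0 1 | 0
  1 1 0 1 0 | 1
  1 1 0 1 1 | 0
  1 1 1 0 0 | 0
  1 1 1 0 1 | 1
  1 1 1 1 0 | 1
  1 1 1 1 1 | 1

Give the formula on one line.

  (e | d) = 01110111011101110111011101110111
  ~b = 11111111000000001111111100000000
  (~b | c) = 11111111000011111111111100001111
  (b | a) = 00000000111111111111111111111111
  ((~b | c) & (b | a)) = 00000000000011111111111100001111
  ~e = 10101010101010101010101010101010
  (((~b | c) & (b | a)) | ~e) = 10101010101011111111111110101111
  ((e | d) & (((~b | c) & (b | a)) | ~e)) = 00100010001001110111011100100111

((e | d) & (((~b | c) & (b | a)) | ~e))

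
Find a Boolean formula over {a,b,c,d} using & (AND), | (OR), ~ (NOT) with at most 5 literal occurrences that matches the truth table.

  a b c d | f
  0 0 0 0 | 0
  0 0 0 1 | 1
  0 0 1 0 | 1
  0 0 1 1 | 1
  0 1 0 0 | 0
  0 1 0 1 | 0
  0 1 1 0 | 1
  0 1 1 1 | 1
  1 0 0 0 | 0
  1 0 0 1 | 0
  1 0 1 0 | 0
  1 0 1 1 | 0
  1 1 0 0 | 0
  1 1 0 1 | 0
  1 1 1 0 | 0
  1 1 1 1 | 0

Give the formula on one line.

  ~a = 1111111100000000
  (a | c) = 0011001111111111
  ~b = 1111000011110000
  (d & ~b) = 0101000001010000
  ((a | c) | (d & ~b)) = 0111001111111111
  (~a & ((a | c) | (d & ~b))) = 0111001100000000

(~a & ((a | c) | (d & ~b)))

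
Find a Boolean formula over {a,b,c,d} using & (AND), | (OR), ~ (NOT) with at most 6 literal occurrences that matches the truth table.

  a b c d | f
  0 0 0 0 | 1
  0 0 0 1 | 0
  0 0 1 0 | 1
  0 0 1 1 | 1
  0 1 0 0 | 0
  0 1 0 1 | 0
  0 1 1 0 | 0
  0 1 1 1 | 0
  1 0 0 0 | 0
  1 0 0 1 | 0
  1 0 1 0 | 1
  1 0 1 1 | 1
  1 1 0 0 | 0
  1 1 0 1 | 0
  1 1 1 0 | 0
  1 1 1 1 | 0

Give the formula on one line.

(((~a & ~d) & (~b | d)) | (c & ~b))

  ~a = 1111111100000000
  ~d = 1010101010101010
  (~a & ~d) = 1010101000000000
  ~b = 1111000011110000
  (~b | d) = 1111010111110101
  ((~a & ~d) & (~b | d)) = 1010000000000000
  (c & ~b) = 0011000000110000
  (((~a & ~d) & (~b | d)) | (c & ~b)) = 1011000000110000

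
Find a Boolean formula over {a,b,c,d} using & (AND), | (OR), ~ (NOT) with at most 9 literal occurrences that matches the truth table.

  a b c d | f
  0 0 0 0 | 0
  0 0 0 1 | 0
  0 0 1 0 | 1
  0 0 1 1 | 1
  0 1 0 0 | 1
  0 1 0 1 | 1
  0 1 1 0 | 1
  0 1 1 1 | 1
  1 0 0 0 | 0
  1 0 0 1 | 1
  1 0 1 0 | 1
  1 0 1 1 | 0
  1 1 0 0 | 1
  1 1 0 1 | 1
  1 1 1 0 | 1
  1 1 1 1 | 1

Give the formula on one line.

  ~a = 1111111100000000
  (d & c) = 0001000100010001
  (~a & (d & c)) = 0001000100000000
  ~d = 1010101010101010
  (c & ~d) = 0010001000100010
  (b | (c & ~d)) = 0010111100101111
  ~c = 1100110011001100
  (a & ~c) = 0000000011001100
  ((a & ~c) & d) = 0000000001000100
  ((b | (c & ~d)) | ((a & ~c) & d)) = 0010111101101111
  ((~a & (d & c)) | ((b | (c & ~d)) | ((a & ~c) & d))) = 0011111101101111

((~a & (d & c)) | ((b | (c & ~d)) | ((a & ~c) & d)))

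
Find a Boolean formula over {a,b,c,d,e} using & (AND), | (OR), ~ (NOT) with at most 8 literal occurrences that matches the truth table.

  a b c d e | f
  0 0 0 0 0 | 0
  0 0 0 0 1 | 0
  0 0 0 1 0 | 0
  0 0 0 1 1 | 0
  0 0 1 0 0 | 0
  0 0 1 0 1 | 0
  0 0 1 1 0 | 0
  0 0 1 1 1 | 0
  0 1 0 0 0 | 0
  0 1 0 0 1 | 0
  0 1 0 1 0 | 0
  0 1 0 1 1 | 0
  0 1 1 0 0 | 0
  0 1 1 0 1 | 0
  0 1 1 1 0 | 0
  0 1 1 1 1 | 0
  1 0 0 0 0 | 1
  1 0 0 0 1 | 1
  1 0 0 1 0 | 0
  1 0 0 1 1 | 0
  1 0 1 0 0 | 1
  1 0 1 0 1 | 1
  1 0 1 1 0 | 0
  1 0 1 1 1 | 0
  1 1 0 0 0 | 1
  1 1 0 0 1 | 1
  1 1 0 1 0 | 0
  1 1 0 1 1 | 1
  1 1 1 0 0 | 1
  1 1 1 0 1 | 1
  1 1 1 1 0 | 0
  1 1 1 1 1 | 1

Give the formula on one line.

  ~d = 11001100110011001100110011001100
  (~d & a) = 00000000000000001100110011001100
  (b & e) = 00000000010101010000000001010101
  ((~d & a) | (b & e)) = 00000000010101011100110011011101
  (a & ((~d & a) | (b & e))) = 00000000000000001100110011011101

(a & ((~d & a) | (b & e)))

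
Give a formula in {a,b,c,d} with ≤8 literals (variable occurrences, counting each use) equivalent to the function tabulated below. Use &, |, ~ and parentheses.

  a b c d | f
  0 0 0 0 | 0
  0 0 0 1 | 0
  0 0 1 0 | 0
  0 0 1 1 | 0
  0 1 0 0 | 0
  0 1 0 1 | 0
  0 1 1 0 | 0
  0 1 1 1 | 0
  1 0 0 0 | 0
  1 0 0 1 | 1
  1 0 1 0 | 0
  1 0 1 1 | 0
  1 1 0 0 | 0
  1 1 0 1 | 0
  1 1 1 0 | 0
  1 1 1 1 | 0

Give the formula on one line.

  (a & d) = 0000000001010101
  ~a = 1111111100000000
  ((a & d) | ~a) = 1111111101010101
  ~b = 1111000011110000
  (~b & a) = 0000000011110000
  ~c = 1100110011001100
  ((~b & a) & ~c) = 0000000011000000
  (((a & d) | ~a) & ((~b & a) & ~c)) = 0000000001000000

(((a & d) | ~a) & ((~b & a) & ~c))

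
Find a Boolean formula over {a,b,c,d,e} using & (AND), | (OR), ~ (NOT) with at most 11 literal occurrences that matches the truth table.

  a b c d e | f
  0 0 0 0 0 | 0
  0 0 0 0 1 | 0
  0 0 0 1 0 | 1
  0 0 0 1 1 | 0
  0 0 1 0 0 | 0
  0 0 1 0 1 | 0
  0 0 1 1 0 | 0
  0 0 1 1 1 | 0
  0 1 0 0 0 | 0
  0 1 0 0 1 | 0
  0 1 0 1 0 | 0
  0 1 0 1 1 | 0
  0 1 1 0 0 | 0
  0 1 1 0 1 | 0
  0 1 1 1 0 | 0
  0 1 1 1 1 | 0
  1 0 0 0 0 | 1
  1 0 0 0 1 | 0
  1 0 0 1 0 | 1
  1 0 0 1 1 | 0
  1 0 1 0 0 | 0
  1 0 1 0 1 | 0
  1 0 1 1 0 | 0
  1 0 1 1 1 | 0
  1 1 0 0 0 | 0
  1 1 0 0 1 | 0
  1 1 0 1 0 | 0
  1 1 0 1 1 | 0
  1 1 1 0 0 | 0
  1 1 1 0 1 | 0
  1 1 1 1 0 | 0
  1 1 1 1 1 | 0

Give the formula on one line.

((~e & ((~b & ~c) | e)) & ((~d & a) | (d & ~b)))

  ~e = 10101010101010101010101010101010
  ~b = 11111111000000001111111100000000
  ~c = 11110000111100001111000011110000
  (~b & ~c) = 11110000000000001111000000000000
  ((~b & ~c) | e) = 11110101010101011111010101010101
  (~e & ((~b & ~c) | e)) = 10100000000000001010000000000000
  ~d = 11001100110011001100110011001100
  (~d & a) = 00000000000000001100110011001100
  (d & ~b) = 00110011000000000011001100000000
  ((~d & a) | (d & ~b)) = 00110011000000001111111111001100
  ((~e & ((~b & ~c) | e)) & ((~d & a) | (d & ~b))) = 00100000000000001010000000000000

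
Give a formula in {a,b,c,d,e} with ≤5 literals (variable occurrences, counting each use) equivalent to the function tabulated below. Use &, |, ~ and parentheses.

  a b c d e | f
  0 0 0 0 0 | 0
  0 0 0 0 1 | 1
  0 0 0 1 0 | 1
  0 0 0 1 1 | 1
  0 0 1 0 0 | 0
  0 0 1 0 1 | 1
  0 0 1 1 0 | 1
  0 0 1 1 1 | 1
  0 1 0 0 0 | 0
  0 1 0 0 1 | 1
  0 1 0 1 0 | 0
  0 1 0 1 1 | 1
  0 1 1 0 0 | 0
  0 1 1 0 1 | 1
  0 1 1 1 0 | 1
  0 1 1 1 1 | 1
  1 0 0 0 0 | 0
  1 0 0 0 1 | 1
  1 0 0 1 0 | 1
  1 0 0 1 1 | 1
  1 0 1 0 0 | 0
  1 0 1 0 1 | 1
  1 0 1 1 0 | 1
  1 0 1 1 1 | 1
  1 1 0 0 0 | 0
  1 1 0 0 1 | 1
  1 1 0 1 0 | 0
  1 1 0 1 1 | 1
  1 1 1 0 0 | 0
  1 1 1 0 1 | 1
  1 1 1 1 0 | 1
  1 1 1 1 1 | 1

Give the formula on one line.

  ~b = 11111111000000001111111100000000
  (~b | c) = 11111111000011111111111100001111
  (d & (~b | c)) = 00110011000000110011001100000011
  ((d & (~b | c)) | e) = 01110111010101110111011101010111

((d & (~b | c)) | e)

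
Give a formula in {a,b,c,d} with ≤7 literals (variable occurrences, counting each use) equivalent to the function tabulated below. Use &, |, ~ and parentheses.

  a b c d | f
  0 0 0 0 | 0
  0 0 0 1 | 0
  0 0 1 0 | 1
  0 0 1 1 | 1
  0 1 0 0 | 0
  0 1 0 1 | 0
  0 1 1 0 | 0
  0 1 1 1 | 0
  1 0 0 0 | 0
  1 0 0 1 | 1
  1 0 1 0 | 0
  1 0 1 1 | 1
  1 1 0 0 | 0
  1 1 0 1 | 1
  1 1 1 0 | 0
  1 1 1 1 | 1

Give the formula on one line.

(((c & ~b) & ~a) | (d & a))

  ~b = 1111000011110000
  (c & ~b) = 0011000000110000
  ~a = 1111111100000000
  ((c & ~b) & ~a) = 0011000000000000
  (d & a) = 0000000001010101
  (((c & ~b) & ~a) | (d & a)) = 0011000001010101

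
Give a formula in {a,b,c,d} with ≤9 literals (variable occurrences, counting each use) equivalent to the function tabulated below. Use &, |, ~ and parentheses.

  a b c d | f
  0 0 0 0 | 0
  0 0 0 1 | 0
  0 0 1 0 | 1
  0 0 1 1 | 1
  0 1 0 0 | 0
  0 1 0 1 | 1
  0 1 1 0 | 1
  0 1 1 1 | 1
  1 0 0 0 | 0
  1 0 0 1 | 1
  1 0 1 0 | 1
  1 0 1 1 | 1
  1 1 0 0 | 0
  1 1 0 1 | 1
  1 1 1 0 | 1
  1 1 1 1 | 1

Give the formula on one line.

((d | c) & (((~d | a) | b) | c))

  (d | c) = 0111011101110111
  ~d = 1010101010101010
  (~d | a) = 1010101011111111
  ((~d | a) | b) = 1010111111111111
  (((~d | a) | b) | c) = 1011111111111111
  ((d | c) & (((~d | a) | b) | c)) = 0011011101110111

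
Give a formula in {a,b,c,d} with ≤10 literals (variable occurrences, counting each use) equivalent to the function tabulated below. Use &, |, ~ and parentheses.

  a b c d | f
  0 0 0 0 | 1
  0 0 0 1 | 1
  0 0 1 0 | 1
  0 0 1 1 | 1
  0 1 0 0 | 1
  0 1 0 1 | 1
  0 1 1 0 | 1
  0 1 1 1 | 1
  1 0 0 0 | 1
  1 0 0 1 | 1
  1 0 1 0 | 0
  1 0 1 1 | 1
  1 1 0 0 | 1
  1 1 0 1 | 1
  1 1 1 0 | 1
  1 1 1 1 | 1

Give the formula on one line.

(((~a | (b & c)) & (c | b)) | (d | ~c))

  ~a = 1111111100000000
  (b & c) = 0000001100000011
  (~a | (b & c)) = 1111111100000011
  (c | b) = 0011111100111111
  ((~a | (b & c)) & (c | b)) = 0011111100000011
  ~c = 1100110011001100
  (d | ~c) = 1101110111011101
  (((~a | (b & c)) & (c | b)) | (d | ~c)) = 1111111111011111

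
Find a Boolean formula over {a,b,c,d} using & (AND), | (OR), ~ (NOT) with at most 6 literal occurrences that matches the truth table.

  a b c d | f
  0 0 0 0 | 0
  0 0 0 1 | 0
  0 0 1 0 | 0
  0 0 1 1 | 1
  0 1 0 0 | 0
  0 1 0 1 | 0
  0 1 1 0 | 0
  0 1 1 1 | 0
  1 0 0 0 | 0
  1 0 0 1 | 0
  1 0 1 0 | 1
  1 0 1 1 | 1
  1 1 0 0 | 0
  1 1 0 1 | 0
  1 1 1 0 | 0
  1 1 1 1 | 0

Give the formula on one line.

  ~c = 1100110011001100
  (a | d) = 0101010111111111
  ~b = 1111000011110000
  ((a | d) & ~b) = 0101000011110000
  (~c | ((a | d) & ~b)) = 1101110011111100
  (c & (~c | ((a | d) & ~b))) = 0001000000110000

(c & (~c | ((a | d) & ~b)))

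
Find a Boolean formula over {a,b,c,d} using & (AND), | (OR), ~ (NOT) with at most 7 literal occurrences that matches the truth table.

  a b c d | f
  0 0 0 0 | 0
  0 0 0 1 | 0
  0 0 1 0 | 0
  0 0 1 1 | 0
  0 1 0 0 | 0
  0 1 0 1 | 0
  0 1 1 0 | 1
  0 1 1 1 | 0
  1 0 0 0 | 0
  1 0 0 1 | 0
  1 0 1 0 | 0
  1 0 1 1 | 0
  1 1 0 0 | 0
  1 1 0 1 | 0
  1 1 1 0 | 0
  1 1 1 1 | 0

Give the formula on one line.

  ~a = 1111111100000000
  (~a & b) = 0000111100000000
  (d | c) = 0111011101110111
  ~d = 1010101010101010
  ((d | c) & ~d) = 0010001000100010
  ((~a & b) & ((d | c) & ~d)) = 0000001000000000

((~a & b) & ((d | c) & ~d))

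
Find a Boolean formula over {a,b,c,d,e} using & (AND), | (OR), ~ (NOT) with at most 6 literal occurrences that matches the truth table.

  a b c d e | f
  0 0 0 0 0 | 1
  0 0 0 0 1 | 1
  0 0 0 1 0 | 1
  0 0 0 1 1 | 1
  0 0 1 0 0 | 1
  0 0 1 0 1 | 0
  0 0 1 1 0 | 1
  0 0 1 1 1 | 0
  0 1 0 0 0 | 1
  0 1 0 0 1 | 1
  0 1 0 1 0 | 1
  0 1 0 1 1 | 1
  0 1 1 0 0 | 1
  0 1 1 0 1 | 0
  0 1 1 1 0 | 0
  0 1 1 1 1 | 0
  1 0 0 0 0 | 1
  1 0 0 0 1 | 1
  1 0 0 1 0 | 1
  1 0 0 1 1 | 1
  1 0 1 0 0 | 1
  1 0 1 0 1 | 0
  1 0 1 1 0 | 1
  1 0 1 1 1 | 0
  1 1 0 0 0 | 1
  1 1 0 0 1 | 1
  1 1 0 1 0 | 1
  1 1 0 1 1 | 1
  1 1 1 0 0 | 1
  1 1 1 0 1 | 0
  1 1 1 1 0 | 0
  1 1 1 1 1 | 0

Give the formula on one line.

((~e & ((~d | ~c) | ~b)) | (~c & e))

  ~e = 10101010101010101010101010101010
  ~d = 11001100110011001100110011001100
  ~c = 11110000111100001111000011110000
  (~d | ~c) = 11111100111111001111110011111100
  ~b = 11111111000000001111111100000000
  ((~d | ~c) | ~b) = 11111111111111001111111111111100
  (~e & ((~d | ~c) | ~b)) = 10101010101010001010101010101000
  (~c & e) = 01010000010100000101000001010000
  ((~e & ((~d | ~c) | ~b)) | (~c & e)) = 11111010111110001111101011111000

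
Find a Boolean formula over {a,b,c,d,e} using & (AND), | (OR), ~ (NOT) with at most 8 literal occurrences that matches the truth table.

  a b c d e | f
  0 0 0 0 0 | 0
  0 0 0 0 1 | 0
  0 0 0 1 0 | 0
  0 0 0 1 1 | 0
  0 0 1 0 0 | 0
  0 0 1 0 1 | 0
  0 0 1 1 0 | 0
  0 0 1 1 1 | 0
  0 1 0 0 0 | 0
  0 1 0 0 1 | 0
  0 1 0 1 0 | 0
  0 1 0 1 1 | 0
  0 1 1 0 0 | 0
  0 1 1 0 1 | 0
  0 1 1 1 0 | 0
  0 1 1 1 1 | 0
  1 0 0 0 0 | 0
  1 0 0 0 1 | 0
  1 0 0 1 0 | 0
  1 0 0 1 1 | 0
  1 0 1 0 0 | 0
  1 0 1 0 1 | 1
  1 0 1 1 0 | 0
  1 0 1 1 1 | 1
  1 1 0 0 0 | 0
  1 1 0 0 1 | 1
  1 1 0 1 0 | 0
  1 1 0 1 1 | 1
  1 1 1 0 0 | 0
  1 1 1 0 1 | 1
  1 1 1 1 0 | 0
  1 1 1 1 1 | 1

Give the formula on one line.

  (c & a) = 00000000000000000000111100001111
  (a & b) = 00000000000000000000000011111111
  ((c & a) | (a & b)) = 00000000000000000000111111111111
  (e & ((c & a) | (a & b))) = 00000000000000000000010101010101

(e & ((c & a) | (a & b)))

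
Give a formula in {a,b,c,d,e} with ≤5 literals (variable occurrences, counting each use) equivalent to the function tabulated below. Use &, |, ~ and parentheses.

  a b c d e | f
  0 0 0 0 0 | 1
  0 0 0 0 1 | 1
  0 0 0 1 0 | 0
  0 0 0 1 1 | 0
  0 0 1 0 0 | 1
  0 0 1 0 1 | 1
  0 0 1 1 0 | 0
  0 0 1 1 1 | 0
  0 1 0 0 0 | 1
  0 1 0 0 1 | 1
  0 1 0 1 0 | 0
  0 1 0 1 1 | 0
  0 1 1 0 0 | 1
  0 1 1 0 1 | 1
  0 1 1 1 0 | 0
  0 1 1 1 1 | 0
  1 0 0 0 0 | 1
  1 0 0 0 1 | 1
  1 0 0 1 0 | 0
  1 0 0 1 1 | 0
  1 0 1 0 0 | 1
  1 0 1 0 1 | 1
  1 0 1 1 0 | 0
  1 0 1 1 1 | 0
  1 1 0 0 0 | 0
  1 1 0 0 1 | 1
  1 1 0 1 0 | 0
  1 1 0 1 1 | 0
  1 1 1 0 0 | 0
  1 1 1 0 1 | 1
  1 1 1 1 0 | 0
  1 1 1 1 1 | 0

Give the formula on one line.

(~d & (e | (~b | (d | ~a))))

  ~d = 11001100110011001100110011001100
  ~b = 11111111000000001111111100000000
  ~a = 11111111111111110000000000000000
  (d | ~a) = 11111111111111110011001100110011
  (~b | (d | ~a)) = 11111111111111111111111100110011
  (e | (~b | (d | ~a))) = 11111111111111111111111101110111
  (~d & (e | (~b | (d | ~a)))) = 11001100110011001100110001000100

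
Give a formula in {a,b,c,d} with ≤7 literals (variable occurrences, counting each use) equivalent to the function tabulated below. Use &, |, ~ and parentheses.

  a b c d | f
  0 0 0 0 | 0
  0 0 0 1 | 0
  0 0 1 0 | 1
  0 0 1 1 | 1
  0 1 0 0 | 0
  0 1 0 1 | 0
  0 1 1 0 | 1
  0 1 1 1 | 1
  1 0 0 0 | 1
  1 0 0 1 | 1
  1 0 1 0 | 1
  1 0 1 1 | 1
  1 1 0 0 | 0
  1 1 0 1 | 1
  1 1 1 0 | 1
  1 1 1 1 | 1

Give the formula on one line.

(c | ((~c & a) & (((c | ~b) | d) & a)))

  ~c = 1100110011001100
  (~c & a) = 0000000011001100
  ~b = 1111000011110000
  (c | ~b) = 1111001111110011
  ((c | ~b) | d) = 1111011111110111
  (((c | ~b) | d) & a) = 0000000011110111
  ((~c & a) & (((c | ~b) | d) & a)) = 0000000011000100
  (c | ((~c & a) & (((c | ~b) | d) & a))) = 0011001111110111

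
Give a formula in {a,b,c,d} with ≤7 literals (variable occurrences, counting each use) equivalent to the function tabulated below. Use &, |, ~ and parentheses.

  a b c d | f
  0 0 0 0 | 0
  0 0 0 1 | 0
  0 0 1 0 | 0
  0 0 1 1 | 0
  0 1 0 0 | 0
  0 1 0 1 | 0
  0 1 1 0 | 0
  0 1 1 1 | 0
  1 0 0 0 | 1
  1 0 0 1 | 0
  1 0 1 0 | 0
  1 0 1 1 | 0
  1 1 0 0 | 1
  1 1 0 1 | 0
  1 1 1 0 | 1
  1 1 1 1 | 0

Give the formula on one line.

((d | ((b & a) | (~c & a))) & ~d)

  (b & a) = 0000000000001111
  ~c = 1100110011001100
  (~c & a) = 0000000011001100
  ((b & a) | (~c & a)) = 0000000011001111
  (d | ((b & a) | (~c & a))) = 0101010111011111
  ~d = 1010101010101010
  ((d | ((b & a) | (~c & a))) & ~d) = 0000000010001010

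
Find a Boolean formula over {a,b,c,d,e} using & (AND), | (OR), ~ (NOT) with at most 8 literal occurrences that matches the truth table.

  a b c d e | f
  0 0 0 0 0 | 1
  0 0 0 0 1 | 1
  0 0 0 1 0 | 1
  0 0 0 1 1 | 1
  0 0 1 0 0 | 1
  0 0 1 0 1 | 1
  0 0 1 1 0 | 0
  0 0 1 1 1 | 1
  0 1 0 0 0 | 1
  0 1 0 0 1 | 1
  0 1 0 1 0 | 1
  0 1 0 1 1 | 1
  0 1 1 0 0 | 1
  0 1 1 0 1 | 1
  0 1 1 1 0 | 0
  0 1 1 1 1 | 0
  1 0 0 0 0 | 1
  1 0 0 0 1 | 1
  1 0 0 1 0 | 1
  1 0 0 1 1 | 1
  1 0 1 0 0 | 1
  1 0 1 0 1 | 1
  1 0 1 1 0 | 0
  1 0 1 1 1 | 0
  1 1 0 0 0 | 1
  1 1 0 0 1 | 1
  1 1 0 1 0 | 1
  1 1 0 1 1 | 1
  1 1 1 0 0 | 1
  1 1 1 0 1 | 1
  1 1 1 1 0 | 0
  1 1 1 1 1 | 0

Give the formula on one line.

((~d | ~c) | ((e & (~a & ~b)) & ((c | b) & e)))

  ~d = 11001100110011001100110011001100
  ~c = 11110000111100001111000011110000
  (~d | ~c) = 11111100111111001111110011111100
  ~a = 11111111111111110000000000000000
  ~b = 11111111000000001111111100000000
  (~a & ~b) = 11111111000000000000000000000000
  (e & (~a & ~b)) = 01010101000000000000000000000000
  (c | b) = 00001111111111110000111111111111
  ((c | b) & e) = 00000101010101010000010101010101
  ((e & (~a & ~b)) & ((c | b) & e)) = 00000101000000000000000000000000
  ((~d | ~c) | ((e & (~a & ~b)) & ((c | b) & e))) = 11111101111111001111110011111100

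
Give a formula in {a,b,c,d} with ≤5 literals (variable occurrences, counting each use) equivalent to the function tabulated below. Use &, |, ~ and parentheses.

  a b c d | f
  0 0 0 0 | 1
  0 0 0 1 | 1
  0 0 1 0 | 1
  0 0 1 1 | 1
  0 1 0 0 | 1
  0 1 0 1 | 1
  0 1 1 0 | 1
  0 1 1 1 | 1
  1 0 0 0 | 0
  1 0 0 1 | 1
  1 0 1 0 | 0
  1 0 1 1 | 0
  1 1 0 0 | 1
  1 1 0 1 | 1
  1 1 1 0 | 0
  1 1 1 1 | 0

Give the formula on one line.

  ~a = 1111111100000000
  ~c = 1100110011001100
  (b | d) = 0101111101011111
  (~c & (b | d)) = 0100110001001100
  (~a | (~c & (b | d))) = 1111111101001100

(~a | (~c & (b | d)))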